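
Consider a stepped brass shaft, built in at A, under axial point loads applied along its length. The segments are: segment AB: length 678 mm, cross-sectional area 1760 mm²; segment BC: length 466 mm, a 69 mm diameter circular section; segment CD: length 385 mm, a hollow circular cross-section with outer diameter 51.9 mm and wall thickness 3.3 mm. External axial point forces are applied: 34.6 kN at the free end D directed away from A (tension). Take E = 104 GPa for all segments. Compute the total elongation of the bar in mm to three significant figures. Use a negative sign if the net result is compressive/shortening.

Internal axial forces (sectioning from the free end, tension +): N_CD = 34.6 kN, N_BC = 34.6 kN, N_AB = 34.6 kN.
A_BC = 3739 mm².
A_CD = 503.8 mm².
δ_AB = 34600·678/(1760·104000) = 0.1282 mm
δ_BC = 34600·466/(3739·104000) = 0.04146 mm
δ_CD = 34600·385/(503.8·104000) = 0.2542 mm
δ = Σδ_i = 0.4238 mm.

0.424 mm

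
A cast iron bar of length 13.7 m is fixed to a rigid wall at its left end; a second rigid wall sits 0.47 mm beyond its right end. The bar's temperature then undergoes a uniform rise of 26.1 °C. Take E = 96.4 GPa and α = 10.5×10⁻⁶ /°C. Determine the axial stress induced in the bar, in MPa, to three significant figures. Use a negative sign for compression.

-23.1 MPa

Free thermal expansion αLΔT = 10.5e-6 · 13700 · 26.1 = 3.754 mm.
The walls engage after the gap closes; constrained expansion = 3.754 − 0.47 = 3.284 mm.
The walls impose strain ε = −(3.284)/13700 = -2.3974e-04; σ = Eε = 96400 · -2.3974e-04 = -23.11 MPa.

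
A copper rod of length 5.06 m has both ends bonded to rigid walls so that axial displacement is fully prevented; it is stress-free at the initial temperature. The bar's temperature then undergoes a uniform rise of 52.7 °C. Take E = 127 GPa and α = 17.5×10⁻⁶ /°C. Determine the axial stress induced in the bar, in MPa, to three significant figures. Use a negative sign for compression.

-117 MPa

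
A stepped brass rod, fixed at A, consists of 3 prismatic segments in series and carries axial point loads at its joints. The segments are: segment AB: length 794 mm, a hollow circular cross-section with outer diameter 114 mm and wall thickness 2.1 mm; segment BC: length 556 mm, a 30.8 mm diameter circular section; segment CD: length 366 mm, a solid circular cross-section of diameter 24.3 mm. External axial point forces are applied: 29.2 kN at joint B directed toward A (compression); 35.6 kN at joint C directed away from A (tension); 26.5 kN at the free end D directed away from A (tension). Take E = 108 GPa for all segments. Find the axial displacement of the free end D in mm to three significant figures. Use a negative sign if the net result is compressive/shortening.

Internal axial forces (sectioning from the free end, tension +): N_CD = 26.5 kN, N_BC = 62.1 kN, N_AB = 32.9 kN.
A_AB = 738.2 mm².
A_BC = 745.1 mm².
A_CD = 463.8 mm².
δ_AB = 32900·794/(738.2·108000) = 0.3276 mm
δ_BC = 62100·556/(745.1·108000) = 0.4291 mm
δ_CD = 26500·366/(463.8·108000) = 0.1936 mm
δ = Σδ_i = 0.9504 mm.

0.950 mm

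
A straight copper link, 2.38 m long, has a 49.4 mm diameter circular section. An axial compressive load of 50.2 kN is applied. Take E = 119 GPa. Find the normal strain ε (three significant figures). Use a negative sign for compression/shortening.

-2.20e-04

A = 1917 mm².
σ = N/A = -26.19 MPa; ε = σ/E = -26.19/119000 = -2.201e-04.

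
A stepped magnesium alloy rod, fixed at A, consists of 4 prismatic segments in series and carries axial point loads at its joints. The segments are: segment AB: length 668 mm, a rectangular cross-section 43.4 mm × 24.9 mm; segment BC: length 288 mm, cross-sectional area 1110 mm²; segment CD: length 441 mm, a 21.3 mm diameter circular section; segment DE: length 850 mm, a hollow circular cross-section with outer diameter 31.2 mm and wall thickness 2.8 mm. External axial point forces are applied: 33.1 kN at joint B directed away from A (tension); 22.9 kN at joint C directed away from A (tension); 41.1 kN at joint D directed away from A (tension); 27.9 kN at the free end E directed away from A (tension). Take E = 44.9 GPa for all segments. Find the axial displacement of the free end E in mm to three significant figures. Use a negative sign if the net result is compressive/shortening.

Internal axial forces (sectioning from the free end, tension +): N_DE = 27.9 kN, N_CD = 69 kN, N_BC = 91.9 kN, N_AB = 125 kN.
A_AB = 1081 mm².
A_CD = 356.3 mm².
A_DE = 249.8 mm².
δ_AB = 125000·668/(1081·44900) = 1.721 mm
δ_BC = 91900·288/(1110·44900) = 0.5311 mm
δ_CD = 69000·441/(356.3·44900) = 1.902 mm
δ_DE = 27900·850/(249.8·44900) = 2.114 mm
δ = Σδ_i = 6.268 mm.

6.27 mm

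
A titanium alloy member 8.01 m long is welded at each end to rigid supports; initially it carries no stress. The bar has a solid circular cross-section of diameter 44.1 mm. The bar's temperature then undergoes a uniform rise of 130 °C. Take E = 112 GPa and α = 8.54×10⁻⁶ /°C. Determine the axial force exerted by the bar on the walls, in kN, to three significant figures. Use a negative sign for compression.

Free thermal expansion αLΔT = 8.54e-6 · 8010 · 130 = 8.893 mm.
The walls impose strain ε = −(8.893)/8010 = -1.1102e-03; σ = Eε = 112000 · -1.1102e-03 = -124.3 MPa.
Wall reaction R = σ·A = -124.3·1527 = -189900 N = -189.9 kN.

-190 kN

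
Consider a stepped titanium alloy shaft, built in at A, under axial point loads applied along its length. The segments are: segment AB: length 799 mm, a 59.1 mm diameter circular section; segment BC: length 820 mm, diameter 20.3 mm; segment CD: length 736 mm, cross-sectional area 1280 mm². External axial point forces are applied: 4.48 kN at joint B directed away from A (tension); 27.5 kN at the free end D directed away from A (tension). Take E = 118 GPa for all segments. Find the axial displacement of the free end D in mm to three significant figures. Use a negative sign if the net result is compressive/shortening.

0.803 mm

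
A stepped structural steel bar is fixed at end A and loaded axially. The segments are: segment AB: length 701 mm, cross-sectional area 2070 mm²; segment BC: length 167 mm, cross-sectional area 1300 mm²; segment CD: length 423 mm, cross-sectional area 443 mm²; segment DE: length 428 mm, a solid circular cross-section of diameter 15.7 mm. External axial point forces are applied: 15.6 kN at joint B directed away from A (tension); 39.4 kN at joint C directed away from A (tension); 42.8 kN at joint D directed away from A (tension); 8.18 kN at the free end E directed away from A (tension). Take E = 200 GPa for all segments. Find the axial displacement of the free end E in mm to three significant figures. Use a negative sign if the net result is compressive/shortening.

0.571 mm

Internal axial forces (sectioning from the free end, tension +): N_DE = 8.18 kN, N_CD = 50.98 kN, N_BC = 90.38 kN, N_AB = 106 kN.
A_DE = 193.6 mm².
δ_AB = 106000·701/(2070·200000) = 0.1794 mm
δ_BC = 90380·167/(1300·200000) = 0.05805 mm
δ_CD = 50980·423/(443·200000) = 0.2434 mm
δ_DE = 8180·428/(193.6·200000) = 0.09042 mm
δ = Σδ_i = 0.5713 mm.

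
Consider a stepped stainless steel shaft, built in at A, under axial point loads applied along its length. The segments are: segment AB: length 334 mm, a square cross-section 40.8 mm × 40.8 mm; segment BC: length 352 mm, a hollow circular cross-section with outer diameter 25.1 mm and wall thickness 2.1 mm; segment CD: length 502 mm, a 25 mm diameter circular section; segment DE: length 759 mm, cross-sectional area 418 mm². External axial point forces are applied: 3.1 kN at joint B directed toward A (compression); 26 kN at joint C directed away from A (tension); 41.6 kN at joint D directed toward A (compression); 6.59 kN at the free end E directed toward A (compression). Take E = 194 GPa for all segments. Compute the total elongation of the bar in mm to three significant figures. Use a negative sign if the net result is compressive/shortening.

Internal axial forces (sectioning from the free end, tension +): N_DE = -6.59 kN, N_CD = -48.19 kN, N_BC = -22.19 kN, N_AB = -25.29 kN.
A_AB = 1665 mm².
A_BC = 151.7 mm².
A_CD = 490.9 mm².
δ_AB = -25290·334/(1665·194000) = -0.02616 mm
δ_BC = -22190·352/(151.7·194000) = -0.2653 mm
δ_CD = -48190·502/(490.9·194000) = -0.254 mm
δ_DE = -6590·759/(418·194000) = -0.06168 mm
δ = Σδ_i = -0.6072 mm.

-0.607 mm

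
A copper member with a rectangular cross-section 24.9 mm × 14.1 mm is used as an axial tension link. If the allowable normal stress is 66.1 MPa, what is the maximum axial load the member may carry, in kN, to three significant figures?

23.2 kN

A = 351.1 mm².
P_max = σ_allow · A = 66.1 · 351.1 = 23210 N = 23.21 kN.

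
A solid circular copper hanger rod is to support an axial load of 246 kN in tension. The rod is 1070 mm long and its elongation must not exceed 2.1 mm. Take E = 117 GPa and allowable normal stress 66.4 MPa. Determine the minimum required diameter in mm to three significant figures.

Required area A ≥ P/σ_allow = 246000/66.4 = 3705 mm².
For a solid circular section, d ≥ √(4A/π) = 68.68 mm.
Elongation limit: A ≥ PL/(Eδ_allow) = 246000·1070/(117000·2.1) = 1071 mm² ⇒ d ≥ 36.93 mm.
The stress limit governs.

68.7 mm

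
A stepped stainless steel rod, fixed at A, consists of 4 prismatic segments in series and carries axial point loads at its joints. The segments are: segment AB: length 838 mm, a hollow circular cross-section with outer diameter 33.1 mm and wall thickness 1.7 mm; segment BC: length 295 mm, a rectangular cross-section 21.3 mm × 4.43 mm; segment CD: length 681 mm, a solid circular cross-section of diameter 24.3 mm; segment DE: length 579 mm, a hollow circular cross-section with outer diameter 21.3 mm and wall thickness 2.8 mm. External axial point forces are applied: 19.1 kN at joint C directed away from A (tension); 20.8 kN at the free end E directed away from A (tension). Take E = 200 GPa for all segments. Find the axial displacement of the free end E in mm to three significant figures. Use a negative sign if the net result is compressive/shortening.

2.14 mm

Internal axial forces (sectioning from the free end, tension +): N_DE = 20.8 kN, N_CD = 20.8 kN, N_BC = 39.9 kN, N_AB = 39.9 kN.
A_AB = 167.7 mm².
A_BC = 94.36 mm².
A_CD = 463.8 mm².
A_DE = 162.7 mm².
δ_AB = 39900·838/(167.7·200000) = 0.9969 mm
δ_BC = 39900·295/(94.36·200000) = 0.6237 mm
δ_CD = 20800·681/(463.8·200000) = 0.1527 mm
δ_DE = 20800·579/(162.7·200000) = 0.37 mm
δ = Σδ_i = 2.143 mm.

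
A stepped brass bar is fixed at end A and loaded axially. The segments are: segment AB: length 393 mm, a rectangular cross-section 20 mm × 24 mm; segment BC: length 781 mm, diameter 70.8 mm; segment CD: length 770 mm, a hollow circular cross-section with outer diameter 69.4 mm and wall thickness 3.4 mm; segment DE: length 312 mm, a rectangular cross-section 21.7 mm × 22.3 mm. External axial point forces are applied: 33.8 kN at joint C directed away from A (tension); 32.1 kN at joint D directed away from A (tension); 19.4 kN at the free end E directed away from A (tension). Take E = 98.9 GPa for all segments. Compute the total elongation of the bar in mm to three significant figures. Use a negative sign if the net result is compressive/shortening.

Internal axial forces (sectioning from the free end, tension +): N_DE = 19.4 kN, N_CD = 51.5 kN, N_BC = 85.3 kN, N_AB = 85.3 kN.
A_AB = 480 mm².
A_BC = 3937 mm².
A_CD = 705 mm².
A_DE = 483.9 mm².
δ_AB = 85300·393/(480·98900) = 0.7062 mm
δ_BC = 85300·781/(3937·98900) = 0.1711 mm
δ_CD = 51500·770/(705·98900) = 0.5688 mm
δ_DE = 19400·312/(483.9·98900) = 0.1265 mm
δ = Σδ_i = 1.572 mm.

1.57 mm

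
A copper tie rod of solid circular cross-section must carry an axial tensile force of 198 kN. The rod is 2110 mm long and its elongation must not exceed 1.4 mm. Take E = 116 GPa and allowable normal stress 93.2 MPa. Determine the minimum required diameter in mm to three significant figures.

57.2 mm

Required area A ≥ P/σ_allow = 198000/93.2 = 2124 mm².
For a solid circular section, d ≥ √(4A/π) = 52.01 mm.
Elongation limit: A ≥ PL/(Eδ_allow) = 198000·2110/(116000·1.4) = 2573 mm² ⇒ d ≥ 57.23 mm.
The elongation limit governs.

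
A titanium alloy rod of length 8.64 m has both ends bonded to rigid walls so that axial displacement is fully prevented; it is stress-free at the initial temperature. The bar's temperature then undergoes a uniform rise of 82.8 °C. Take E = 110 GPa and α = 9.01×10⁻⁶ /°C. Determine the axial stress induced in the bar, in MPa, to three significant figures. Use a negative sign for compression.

Free thermal expansion αLΔT = 9.01e-6 · 8640 · 82.8 = 6.446 mm.
The walls impose strain ε = −(6.446)/8640 = -7.4603e-04; σ = Eε = 110000 · -7.4603e-04 = -82.06 MPa.

-82.1 MPa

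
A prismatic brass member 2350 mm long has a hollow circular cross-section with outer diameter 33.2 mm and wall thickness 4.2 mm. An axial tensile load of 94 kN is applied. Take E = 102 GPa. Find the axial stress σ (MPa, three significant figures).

A = 382.6 mm².
σ = N/A = 94000/382.6 = 245.7 MPa.

246 MPa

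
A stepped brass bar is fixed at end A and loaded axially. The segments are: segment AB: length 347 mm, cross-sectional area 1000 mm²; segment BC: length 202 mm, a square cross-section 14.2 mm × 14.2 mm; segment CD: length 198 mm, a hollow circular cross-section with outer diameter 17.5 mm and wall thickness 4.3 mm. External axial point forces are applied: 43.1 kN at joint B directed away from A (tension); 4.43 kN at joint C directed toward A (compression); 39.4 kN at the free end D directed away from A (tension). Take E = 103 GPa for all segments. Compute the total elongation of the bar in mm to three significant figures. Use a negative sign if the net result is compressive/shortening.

1.03 mm

Internal axial forces (sectioning from the free end, tension +): N_CD = 39.4 kN, N_BC = 34.97 kN, N_AB = 78.07 kN.
A_BC = 201.6 mm².
A_CD = 178.3 mm².
δ_AB = 78070·347/(1000·103000) = 0.263 mm
δ_BC = 34970·202/(201.6·103000) = 0.3401 mm
δ_CD = 39400·198/(178.3·103000) = 0.4247 mm
δ = Σδ_i = 1.028 mm.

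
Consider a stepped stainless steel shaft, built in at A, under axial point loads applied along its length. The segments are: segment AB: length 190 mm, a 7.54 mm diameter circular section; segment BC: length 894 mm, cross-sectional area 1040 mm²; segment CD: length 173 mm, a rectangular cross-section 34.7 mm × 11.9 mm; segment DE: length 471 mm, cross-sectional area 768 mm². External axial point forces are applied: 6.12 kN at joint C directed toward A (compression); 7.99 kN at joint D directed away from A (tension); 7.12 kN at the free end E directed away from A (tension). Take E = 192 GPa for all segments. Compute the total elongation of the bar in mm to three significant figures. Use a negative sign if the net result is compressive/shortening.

Internal axial forces (sectioning from the free end, tension +): N_DE = 7.12 kN, N_CD = 15.11 kN, N_BC = 8.99 kN, N_AB = 8.99 kN.
A_AB = 44.65 mm².
A_CD = 412.9 mm².
δ_AB = 8990·190/(44.65·192000) = 0.1992 mm
δ_BC = 8990·894/(1040·192000) = 0.04025 mm
δ_CD = 15110·173/(412.9·192000) = 0.03297 mm
δ_DE = 7120·471/(768·192000) = 0.02274 mm
δ = Σδ_i = 0.2952 mm.

0.295 mm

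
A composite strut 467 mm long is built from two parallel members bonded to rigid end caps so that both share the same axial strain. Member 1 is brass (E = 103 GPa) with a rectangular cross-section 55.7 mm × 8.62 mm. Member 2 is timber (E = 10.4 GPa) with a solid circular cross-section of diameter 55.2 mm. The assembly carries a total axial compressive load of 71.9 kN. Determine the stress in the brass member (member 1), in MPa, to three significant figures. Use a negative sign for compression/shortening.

A_1 = 480.1 mm².
A_2 = 2393 mm².
Equal strain + equilibrium ⇒ each member carries load in proportion to AE: A₁E₁ = 49450000 N, A₂E₂ = 24890000 N, ΣAE = 74340000 N.
σ₁ = P·E₁/ΣAE = -71900·103000/74340000 = -99.62 MPa.

-99.6 MPa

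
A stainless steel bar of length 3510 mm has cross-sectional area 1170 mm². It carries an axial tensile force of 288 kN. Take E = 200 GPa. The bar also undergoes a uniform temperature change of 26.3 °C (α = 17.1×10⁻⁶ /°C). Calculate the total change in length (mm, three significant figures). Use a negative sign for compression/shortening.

5.90 mm

δ_mech = NL/(AE) = 288000·3510/(1170·200000) = 4.32 mm.
δ_thermal = αLΔT = 17.1e-6·3510·26.3 = 1.579 mm.
δ = δ_mech + δ_thermal = 5.899 mm.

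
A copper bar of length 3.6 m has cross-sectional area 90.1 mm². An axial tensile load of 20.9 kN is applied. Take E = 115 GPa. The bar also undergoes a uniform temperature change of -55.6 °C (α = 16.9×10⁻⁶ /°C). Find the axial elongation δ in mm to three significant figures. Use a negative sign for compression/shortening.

3.88 mm

δ_mech = NL/(AE) = 20900·3600/(90.1·115000) = 7.261 mm.
δ_thermal = αLΔT = 16.9e-6·3600·-55.6 = -3.383 mm.
δ = δ_mech + δ_thermal = 3.879 mm.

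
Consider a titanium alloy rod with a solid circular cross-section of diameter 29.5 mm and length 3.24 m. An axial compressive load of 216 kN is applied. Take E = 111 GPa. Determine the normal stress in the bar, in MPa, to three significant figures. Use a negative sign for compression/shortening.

A = 683.5 mm².
σ = N/A = -216000/683.5 = -316 MPa.

-316 MPa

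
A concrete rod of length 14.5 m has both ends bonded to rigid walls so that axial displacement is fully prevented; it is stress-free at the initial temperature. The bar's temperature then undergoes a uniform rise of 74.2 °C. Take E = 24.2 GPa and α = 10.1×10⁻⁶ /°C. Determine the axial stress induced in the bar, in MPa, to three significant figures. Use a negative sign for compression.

-18.1 MPa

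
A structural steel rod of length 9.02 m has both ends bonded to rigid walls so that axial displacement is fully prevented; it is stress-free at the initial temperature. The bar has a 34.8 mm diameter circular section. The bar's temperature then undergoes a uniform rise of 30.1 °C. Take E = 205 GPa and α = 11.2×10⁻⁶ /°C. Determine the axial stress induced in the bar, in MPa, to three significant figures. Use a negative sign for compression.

Free thermal expansion αLΔT = 11.2e-6 · 9020 · 30.1 = 3.041 mm.
The walls impose strain ε = −(3.041)/9020 = -3.3712e-04; σ = Eε = 205000 · -3.3712e-04 = -69.11 MPa.

-69.1 MPa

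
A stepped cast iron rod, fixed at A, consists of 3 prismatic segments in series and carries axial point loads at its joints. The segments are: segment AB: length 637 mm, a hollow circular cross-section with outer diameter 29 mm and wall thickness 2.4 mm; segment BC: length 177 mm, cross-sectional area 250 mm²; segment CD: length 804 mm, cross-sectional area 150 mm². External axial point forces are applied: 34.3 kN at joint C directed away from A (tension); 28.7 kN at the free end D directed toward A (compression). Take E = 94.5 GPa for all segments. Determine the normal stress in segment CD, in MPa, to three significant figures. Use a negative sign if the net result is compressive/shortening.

Internal axial forces (sectioning from the free end, tension +): N_CD = -28.7 kN, N_BC = 5.6 kN, N_AB = 5.6 kN.
σ_CD = N_CD/A_CD = -28700/150 = -191.3 MPa.

-191 MPa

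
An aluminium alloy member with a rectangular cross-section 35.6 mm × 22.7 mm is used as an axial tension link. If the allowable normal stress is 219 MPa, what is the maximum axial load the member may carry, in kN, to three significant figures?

A = 808.1 mm².
P_max = σ_allow · A = 219 · 808.1 = 177000 N = 177 kN.

177 kN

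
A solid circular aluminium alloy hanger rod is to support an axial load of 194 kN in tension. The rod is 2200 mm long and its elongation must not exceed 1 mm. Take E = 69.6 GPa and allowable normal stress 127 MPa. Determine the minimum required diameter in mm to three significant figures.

Required area A ≥ P/σ_allow = 194000/127 = 1528 mm².
For a solid circular section, d ≥ √(4A/π) = 44.1 mm.
Elongation limit: A ≥ PL/(Eδ_allow) = 194000·2200/(69600·1) = 6132 mm² ⇒ d ≥ 88.36 mm.
The elongation limit governs.

88.4 mm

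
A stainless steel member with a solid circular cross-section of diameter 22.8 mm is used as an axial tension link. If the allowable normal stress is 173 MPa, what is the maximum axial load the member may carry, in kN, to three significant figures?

70.6 kN

A = 408.3 mm².
P_max = σ_allow · A = 173 · 408.3 = 70630 N = 70.63 kN.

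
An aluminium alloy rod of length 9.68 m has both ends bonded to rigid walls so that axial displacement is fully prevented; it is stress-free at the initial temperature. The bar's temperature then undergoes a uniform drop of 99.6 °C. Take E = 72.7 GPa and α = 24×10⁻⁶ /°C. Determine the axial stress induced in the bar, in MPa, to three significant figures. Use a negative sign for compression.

174 MPa

Free thermal expansion αLΔT = 24e-6 · 9680 · -99.6 = -23.14 mm.
The walls impose strain ε = −(-23.14)/9680 = 2.3904e-03; σ = Eε = 72700 · 2.3904e-03 = 173.8 MPa.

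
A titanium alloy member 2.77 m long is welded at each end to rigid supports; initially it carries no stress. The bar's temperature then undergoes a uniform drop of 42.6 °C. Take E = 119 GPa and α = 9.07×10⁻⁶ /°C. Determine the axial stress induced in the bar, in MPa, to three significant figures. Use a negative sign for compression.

46.0 MPa

Free thermal expansion αLΔT = 9.07e-6 · 2770 · -42.6 = -1.07 mm.
The walls impose strain ε = −(-1.07)/2770 = 3.8638e-04; σ = Eε = 119000 · 3.8638e-04 = 45.98 MPa.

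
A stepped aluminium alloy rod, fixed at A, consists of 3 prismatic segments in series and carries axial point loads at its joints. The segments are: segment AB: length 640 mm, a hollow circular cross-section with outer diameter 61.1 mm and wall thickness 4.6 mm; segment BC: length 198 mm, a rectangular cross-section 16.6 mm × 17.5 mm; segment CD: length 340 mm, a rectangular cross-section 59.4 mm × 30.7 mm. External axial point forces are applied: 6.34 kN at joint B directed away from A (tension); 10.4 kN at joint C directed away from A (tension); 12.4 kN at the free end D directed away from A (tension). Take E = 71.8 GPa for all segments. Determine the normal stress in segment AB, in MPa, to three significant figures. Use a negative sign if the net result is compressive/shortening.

35.7 MPa

Internal axial forces (sectioning from the free end, tension +): N_CD = 12.4 kN, N_BC = 22.8 kN, N_AB = 29.14 kN.
A_AB = 816.5 mm².
σ_AB = N_AB/A_AB = 29140/816.5 = 35.69 MPa.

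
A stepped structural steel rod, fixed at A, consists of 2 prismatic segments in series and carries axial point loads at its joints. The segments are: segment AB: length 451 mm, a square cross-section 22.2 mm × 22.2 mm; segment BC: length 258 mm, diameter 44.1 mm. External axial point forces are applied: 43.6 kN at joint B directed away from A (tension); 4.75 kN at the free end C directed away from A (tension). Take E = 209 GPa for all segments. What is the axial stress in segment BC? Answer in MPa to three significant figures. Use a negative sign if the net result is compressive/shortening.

3.11 MPa

Internal axial forces (sectioning from the free end, tension +): N_BC = 4.75 kN, N_AB = 48.35 kN.
A_BC = 1527 mm².
σ_BC = N_BC/A_BC = 4750/1527 = 3.11 MPa.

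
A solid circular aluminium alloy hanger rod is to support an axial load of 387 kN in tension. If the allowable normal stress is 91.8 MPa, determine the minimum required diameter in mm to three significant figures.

Required area A ≥ P/σ_allow = 387000/91.8 = 4216 mm².
For a solid circular section, d ≥ √(4A/π) = 73.26 mm.

73.3 mm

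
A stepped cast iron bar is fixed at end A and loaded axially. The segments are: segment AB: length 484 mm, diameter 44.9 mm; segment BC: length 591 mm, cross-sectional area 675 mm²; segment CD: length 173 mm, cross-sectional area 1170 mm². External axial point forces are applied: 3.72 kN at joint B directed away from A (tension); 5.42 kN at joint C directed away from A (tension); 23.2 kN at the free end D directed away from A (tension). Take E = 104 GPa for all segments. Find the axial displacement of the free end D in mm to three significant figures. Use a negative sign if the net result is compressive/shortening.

0.369 mm

Internal axial forces (sectioning from the free end, tension +): N_CD = 23.2 kN, N_BC = 28.62 kN, N_AB = 32.34 kN.
A_AB = 1583 mm².
δ_AB = 32340·484/(1583·104000) = 0.09505 mm
δ_BC = 28620·591/(675·104000) = 0.2409 mm
δ_CD = 23200·173/(1170·104000) = 0.03298 mm
δ = Σδ_i = 0.369 mm.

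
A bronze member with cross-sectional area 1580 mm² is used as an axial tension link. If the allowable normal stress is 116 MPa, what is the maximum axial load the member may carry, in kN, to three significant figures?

P_max = σ_allow · A = 116 · 1580 = 183300 N = 183.3 kN.

183 kN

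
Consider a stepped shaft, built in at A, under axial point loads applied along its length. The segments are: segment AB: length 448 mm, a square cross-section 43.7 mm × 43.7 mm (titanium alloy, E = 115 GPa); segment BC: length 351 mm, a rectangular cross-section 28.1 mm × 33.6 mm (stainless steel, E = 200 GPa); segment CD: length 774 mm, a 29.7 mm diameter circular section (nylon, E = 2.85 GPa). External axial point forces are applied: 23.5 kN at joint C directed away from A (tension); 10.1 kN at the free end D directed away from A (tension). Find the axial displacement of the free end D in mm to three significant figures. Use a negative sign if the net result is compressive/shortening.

Internal axial forces (sectioning from the free end, tension +): N_CD = 10.1 kN, N_BC = 33.6 kN, N_AB = 33.6 kN.
A_AB = 1910 mm².
A_BC = 944.2 mm².
A_CD = 692.8 mm².
δ_AB = 33600·448/(1910·115000) = 0.06854 mm
δ_BC = 33600·351/(944.2·200000) = 0.06246 mm
δ_CD = 10100·774/(692.8·2850) = 3.959 mm
δ = Σδ_i = 4.09 mm.

4.09 mm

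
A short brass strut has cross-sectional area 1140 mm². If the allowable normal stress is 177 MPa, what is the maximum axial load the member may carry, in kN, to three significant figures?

P_max = σ_allow · A = 177 · 1140 = 201800 N = 201.8 kN.

202 kN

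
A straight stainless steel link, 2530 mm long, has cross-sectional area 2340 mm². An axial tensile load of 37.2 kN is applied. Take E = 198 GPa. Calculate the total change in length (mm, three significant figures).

δ_mech = NL/(AE) = 37200·2530/(2340·198000) = 0.2031 mm.

0.203 mm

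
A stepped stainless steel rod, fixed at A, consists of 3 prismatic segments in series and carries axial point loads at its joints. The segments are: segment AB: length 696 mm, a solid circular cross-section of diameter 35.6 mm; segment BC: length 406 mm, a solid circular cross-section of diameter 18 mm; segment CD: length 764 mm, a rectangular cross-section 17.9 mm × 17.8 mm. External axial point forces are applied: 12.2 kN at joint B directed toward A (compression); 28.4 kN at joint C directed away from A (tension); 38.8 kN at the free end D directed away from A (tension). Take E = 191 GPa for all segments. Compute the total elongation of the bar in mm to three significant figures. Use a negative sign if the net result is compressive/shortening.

1.25 mm

Internal axial forces (sectioning from the free end, tension +): N_CD = 38.8 kN, N_BC = 67.2 kN, N_AB = 55 kN.
A_AB = 995.4 mm².
A_BC = 254.5 mm².
A_CD = 318.6 mm².
δ_AB = 55000·696/(995.4·191000) = 0.2013 mm
δ_BC = 67200·406/(254.5·191000) = 0.5613 mm
δ_CD = 38800·764/(318.6·191000) = 0.4871 mm
δ = Σδ_i = 1.25 mm.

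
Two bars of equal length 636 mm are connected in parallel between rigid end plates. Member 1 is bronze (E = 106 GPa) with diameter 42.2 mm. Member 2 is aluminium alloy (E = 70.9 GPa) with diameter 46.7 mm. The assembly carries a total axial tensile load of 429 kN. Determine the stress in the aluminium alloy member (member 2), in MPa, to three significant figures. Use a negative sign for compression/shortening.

113 MPa

A_1 = 1399 mm².
A_2 = 1713 mm².
Equal strain + equilibrium ⇒ each member carries load in proportion to AE: A₁E₁ = 148300000 N, A₂E₂ = 121400000 N, ΣAE = 269700000 N.
σ₂ = P·E₂/ΣAE = 429000·70900/269700000 = 112.8 MPa.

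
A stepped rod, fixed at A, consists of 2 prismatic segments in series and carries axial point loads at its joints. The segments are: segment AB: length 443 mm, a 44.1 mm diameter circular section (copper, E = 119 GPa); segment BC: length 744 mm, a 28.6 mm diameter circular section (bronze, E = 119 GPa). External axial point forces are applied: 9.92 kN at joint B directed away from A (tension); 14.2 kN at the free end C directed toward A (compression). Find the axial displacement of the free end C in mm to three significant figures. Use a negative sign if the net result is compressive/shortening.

-0.149 mm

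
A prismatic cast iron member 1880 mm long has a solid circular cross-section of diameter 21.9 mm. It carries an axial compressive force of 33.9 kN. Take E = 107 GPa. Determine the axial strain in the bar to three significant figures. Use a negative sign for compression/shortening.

A = 376.7 mm².
σ = N/A = -90 MPa; ε = σ/E = -90/107000 = -8.411e-04.

-8.41e-04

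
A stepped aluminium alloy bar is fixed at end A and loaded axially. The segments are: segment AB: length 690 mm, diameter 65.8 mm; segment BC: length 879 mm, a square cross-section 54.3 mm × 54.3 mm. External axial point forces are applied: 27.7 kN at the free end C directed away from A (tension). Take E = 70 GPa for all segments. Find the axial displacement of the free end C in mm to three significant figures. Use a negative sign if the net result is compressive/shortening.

0.198 mm

Internal axial forces (sectioning from the free end, tension +): N_BC = 27.7 kN, N_AB = 27.7 kN.
A_AB = 3400 mm².
A_BC = 2948 mm².
δ_AB = 27700·690/(3400·70000) = 0.0803 mm
δ_BC = 27700·879/(2948·70000) = 0.118 mm
δ = Σδ_i = 0.1983 mm.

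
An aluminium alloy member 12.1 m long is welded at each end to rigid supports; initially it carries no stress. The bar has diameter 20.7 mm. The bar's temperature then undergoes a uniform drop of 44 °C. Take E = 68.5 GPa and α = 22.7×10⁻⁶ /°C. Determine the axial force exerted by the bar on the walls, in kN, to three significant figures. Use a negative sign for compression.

23.0 kN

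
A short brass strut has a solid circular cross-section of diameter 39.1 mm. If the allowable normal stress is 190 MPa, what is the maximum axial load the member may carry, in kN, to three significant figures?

228 kN

A = 1201 mm².
P_max = σ_allow · A = 190 · 1201 = 228100 N = 228.1 kN.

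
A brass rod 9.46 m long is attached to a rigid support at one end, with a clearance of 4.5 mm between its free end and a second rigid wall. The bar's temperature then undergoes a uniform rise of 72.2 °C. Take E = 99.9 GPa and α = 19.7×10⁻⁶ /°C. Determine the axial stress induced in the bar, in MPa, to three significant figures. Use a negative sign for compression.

Free thermal expansion αLΔT = 19.7e-6 · 9460 · 72.2 = 13.46 mm.
The walls engage after the gap closes; constrained expansion = 13.46 − 4.5 = 8.955 mm.
The walls impose strain ε = −(8.955)/9460 = -9.4665e-04; σ = Eε = 99900 · -9.4665e-04 = -94.57 MPa.

-94.6 MPa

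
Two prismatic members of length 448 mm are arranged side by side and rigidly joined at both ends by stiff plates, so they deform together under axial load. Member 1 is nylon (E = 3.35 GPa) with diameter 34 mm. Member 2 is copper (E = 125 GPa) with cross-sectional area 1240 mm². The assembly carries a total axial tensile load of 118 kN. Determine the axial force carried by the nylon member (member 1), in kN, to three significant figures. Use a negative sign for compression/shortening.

A_1 = 907.9 mm².
Equal strain + equilibrium ⇒ each member carries load in proportion to AE: A₁E₁ = 3042000 N, A₂E₂ = 155000000 N, ΣAE = 158000000 N.
F₁ = P·A₁E₁/ΣAE = 118000·3042000/158000000 = 2271 N.

2.27 kN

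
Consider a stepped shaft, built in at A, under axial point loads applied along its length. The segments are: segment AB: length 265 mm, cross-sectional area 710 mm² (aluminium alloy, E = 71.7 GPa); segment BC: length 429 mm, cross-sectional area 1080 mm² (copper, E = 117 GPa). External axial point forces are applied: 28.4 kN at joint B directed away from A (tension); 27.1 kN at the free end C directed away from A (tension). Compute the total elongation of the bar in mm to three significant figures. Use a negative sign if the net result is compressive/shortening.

0.381 mm

Internal axial forces (sectioning from the free end, tension +): N_BC = 27.1 kN, N_AB = 55.5 kN.
δ_AB = 55500·265/(710·71700) = 0.2889 mm
δ_BC = 27100·429/(1080·117000) = 0.09201 mm
δ = Σδ_i = 0.3809 mm.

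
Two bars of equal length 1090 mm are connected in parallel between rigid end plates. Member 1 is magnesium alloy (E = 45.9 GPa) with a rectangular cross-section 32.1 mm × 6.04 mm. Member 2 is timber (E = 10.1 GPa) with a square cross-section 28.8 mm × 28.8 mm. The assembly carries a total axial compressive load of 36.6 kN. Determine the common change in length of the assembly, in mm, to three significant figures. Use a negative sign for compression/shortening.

-2.31 mm

A_1 = 193.9 mm².
A_2 = 829.4 mm².
Equal strain + equilibrium ⇒ each member carries load in proportion to AE: A₁E₁ = 8899000 N, A₂E₂ = 8377000 N, ΣAE = 17280000 N.
δ = PL/ΣAE = -36600·1090/17280000 = -2.309 mm.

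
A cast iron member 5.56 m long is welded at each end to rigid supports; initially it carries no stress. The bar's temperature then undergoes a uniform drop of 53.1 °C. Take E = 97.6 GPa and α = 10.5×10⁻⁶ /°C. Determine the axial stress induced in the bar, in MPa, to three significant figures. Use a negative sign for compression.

54.4 MPa

Free thermal expansion αLΔT = 10.5e-6 · 5560 · -53.1 = -3.1 mm.
The walls impose strain ε = −(-3.1)/5560 = 5.5755e-04; σ = Eε = 97600 · 5.5755e-04 = 54.42 MPa.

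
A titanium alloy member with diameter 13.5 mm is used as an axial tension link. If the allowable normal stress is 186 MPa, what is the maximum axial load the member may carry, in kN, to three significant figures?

26.6 kN

A = 143.1 mm².
P_max = σ_allow · A = 186 · 143.1 = 26620 N = 26.62 kN.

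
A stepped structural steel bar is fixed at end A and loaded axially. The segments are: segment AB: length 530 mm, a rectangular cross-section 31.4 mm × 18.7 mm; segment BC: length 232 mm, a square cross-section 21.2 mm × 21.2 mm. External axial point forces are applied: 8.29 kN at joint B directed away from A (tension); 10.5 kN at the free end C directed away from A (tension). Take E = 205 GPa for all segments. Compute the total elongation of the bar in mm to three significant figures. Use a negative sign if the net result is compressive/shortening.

0.109 mm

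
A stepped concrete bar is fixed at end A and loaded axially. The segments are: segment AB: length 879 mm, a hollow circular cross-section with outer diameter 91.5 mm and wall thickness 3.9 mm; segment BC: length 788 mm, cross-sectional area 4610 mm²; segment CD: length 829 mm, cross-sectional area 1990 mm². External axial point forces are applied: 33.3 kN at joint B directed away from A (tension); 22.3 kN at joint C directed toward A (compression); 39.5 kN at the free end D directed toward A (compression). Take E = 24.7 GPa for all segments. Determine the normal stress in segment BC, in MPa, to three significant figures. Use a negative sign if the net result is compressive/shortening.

-13.4 MPa

Internal axial forces (sectioning from the free end, tension +): N_CD = -39.5 kN, N_BC = -61.8 kN, N_AB = -28.5 kN.
σ_BC = N_BC/A_BC = -61800/4610 = -13.41 MPa.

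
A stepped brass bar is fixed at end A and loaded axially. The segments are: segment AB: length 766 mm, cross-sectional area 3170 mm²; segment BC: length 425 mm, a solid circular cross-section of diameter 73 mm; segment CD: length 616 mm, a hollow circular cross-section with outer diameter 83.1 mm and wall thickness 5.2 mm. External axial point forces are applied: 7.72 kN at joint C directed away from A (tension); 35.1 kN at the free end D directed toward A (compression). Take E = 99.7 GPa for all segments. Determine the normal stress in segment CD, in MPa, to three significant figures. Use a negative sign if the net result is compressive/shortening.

Internal axial forces (sectioning from the free end, tension +): N_CD = -35.1 kN, N_BC = -27.38 kN, N_AB = -27.38 kN.
A_CD = 1273 mm².
σ_CD = N_CD/A_CD = -35100/1273 = -27.58 MPa.

-27.6 MPa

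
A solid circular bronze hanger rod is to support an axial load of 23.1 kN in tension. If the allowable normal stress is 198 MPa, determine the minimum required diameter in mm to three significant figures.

Required area A ≥ P/σ_allow = 23100/198 = 116.7 mm².
For a solid circular section, d ≥ √(4A/π) = 12.19 mm.

12.2 mm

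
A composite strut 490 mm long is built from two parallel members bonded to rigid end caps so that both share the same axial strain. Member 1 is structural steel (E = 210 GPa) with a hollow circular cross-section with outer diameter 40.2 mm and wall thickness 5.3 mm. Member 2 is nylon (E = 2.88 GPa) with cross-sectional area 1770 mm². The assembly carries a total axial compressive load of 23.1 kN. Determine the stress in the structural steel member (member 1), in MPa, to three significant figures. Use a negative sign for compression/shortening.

-38.2 MPa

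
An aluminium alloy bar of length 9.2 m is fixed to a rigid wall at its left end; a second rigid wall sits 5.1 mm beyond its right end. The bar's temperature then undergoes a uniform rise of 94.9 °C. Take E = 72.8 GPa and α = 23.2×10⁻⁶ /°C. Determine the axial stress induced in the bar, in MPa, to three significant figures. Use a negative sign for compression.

-120 MPa

Free thermal expansion αLΔT = 23.2e-6 · 9200 · 94.9 = 20.26 mm.
The walls engage after the gap closes; constrained expansion = 20.26 − 5.1 = 15.16 mm.
The walls impose strain ε = −(15.16)/9200 = -1.6473e-03; σ = Eε = 72800 · -1.6473e-03 = -119.9 MPa.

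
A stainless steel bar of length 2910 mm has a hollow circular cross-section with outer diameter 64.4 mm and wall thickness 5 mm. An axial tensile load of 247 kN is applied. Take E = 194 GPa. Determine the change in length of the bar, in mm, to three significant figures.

3.97 mm

A = 933.1 mm².
δ_mech = NL/(AE) = 247000·2910/(933.1·194000) = 3.971 mm.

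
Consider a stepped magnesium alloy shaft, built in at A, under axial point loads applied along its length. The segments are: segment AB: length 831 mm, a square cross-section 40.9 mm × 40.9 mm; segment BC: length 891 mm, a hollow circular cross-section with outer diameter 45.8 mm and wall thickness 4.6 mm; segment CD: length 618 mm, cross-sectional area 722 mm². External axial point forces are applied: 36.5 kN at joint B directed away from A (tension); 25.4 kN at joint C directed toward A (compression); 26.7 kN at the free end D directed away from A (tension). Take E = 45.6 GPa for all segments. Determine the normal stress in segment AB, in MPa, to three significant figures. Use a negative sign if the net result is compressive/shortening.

Internal axial forces (sectioning from the free end, tension +): N_CD = 26.7 kN, N_BC = 1.3 kN, N_AB = 37.8 kN.
A_AB = 1673 mm².
σ_AB = N_AB/A_AB = 37800/1673 = 22.6 MPa.

22.6 MPa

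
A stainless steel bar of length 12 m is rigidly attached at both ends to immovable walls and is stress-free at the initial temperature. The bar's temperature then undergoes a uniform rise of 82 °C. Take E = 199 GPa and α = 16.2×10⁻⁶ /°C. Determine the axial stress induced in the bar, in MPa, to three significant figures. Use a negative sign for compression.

Free thermal expansion αLΔT = 16.2e-6 · 12000 · 82 = 15.94 mm.
The walls impose strain ε = −(15.94)/12000 = -1.3284e-03; σ = Eε = 199000 · -1.3284e-03 = -264.4 MPa.

-264 MPa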